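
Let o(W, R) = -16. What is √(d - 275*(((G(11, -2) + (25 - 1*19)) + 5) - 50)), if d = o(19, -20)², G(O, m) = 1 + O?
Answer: √7681 ≈ 87.641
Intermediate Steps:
d = 256 (d = (-16)² = 256)
√(d - 275*(((G(11, -2) + (25 - 1*19)) + 5) - 50)) = √(256 - 275*((((1 + 11) + (25 - 1*19)) + 5) - 50)) = √(256 - 275*(((12 + (25 - 19)) + 5) - 50)) = √(256 - 275*(((12 + 6) + 5) - 50)) = √(256 - 275*((18 + 5) - 50)) = √(256 - 275*(23 - 50)) = √(256 - 275*(-27)) = √(256 + 7425) = √7681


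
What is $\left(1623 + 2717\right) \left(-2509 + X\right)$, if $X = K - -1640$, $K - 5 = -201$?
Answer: $-4622100$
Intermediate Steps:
$K = -196$ ($K = 5 - 201 = -196$)
$X = 1444$ ($X = -196 - -1640 = -196 + 1640 = 1444$)
$\left(1623 + 2717\right) \left(-2509 + X\right) = \left(1623 + 2717\right) \left(-2509 + 1444\right) = 4340 \left(-1065\right) = -4622100$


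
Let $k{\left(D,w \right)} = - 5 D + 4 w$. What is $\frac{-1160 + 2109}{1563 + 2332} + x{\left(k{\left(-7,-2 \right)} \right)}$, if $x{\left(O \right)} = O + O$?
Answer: $\frac{211279}{3895} \approx 54.244$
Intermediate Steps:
$x{\left(O \right)} = 2 O$
$\frac{-1160 + 2109}{1563 + 2332} + x{\left(k{\left(-7,-2 \right)} \right)} = \frac{-1160 + 2109}{1563 + 2332} + 2 \left(\left(-5\right) \left(-7\right) + 4 \left(-2\right)\right) = \frac{949}{3895} + 2 \left(35 - 8\right) = 949 \cdot \frac{1}{3895} + 2 \cdot 27 = \frac{949}{3895} + 54 = \frac{211279}{3895}$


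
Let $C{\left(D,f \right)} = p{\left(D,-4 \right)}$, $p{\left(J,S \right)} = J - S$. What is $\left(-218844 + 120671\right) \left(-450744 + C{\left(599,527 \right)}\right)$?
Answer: $44191692393$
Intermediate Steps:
$C{\left(D,f \right)} = 4 + D$ ($C{\left(D,f \right)} = D - -4 = D + 4 = 4 + D$)
$\left(-218844 + 120671\right) \left(-450744 + C{\left(599,527 \right)}\right) = \left(-218844 + 120671\right) \left(-450744 + \left(4 + 599\right)\right) = - 98173 \left(-450744 + 603\right) = \left(-98173\right) \left(-450141\right) = 44191692393$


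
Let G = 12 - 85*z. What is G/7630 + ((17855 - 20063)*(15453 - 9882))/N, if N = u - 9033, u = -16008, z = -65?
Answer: 4475881517/9098230 ≈ 491.95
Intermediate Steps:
G = 5537 (G = 12 - 85*(-65) = 12 + 5525 = 5537)
N = -25041 (N = -16008 - 9033 = -25041)
G/7630 + ((17855 - 20063)*(15453 - 9882))/N = 5537/7630 + ((17855 - 20063)*(15453 - 9882))/(-25041) = 5537*(1/7630) - 2208*5571*(-1/25041) = 791/1090 - 12300768*(-1/25041) = 791/1090 + 4100256/8347 = 4475881517/9098230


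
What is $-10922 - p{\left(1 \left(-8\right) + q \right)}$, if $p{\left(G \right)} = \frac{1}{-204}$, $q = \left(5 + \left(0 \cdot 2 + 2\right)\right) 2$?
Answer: $- \frac{2228087}{204} \approx -10922.0$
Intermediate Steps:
$q = 14$ ($q = \left(5 + \left(0 + 2\right)\right) 2 = \left(5 + 2\right) 2 = 7 \cdot 2 = 14$)
$p{\left(G \right)} = - \frac{1}{204}$
$-10922 - p{\left(1 \left(-8\right) + q \right)} = -10922 - - \frac{1}{204} = -10922 + \frac{1}{204} = - \frac{2228087}{204}$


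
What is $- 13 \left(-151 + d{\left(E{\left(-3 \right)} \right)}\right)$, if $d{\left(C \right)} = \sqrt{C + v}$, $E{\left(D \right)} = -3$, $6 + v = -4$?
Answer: $1963 - 13 i \sqrt{13} \approx 1963.0 - 46.872 i$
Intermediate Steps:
$v = -10$ ($v = -6 - 4 = -10$)
$d{\left(C \right)} = \sqrt{-10 + C}$ ($d{\left(C \right)} = \sqrt{C - 10} = \sqrt{-10 + C}$)
$- 13 \left(-151 + d{\left(E{\left(-3 \right)} \right)}\right) = - 13 \left(-151 + \sqrt{-10 - 3}\right) = - 13 \left(-151 + \sqrt{-13}\right) = - 13 \left(-151 + i \sqrt{13}\right) = 1963 - 13 i \sqrt{13}$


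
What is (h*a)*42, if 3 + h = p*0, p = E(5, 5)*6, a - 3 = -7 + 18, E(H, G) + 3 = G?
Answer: -1764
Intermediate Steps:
E(H, G) = -3 + G
a = 14 (a = 3 + (-7 + 18) = 3 + 11 = 14)
p = 12 (p = (-3 + 5)*6 = 2*6 = 12)
h = -3 (h = -3 + 12*0 = -3 + 0 = -3)
(h*a)*42 = -3*14*42 = -42*42 = -1764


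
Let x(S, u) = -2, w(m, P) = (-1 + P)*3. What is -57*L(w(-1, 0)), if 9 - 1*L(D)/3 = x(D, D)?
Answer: -1881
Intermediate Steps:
w(m, P) = -3 + 3*P
L(D) = 33 (L(D) = 27 - 3*(-2) = 27 + 6 = 33)
-57*L(w(-1, 0)) = -57*33 = -1881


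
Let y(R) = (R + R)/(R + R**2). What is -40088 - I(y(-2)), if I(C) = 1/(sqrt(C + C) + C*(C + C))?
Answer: -681498/17 + I/34 ≈ -40088.0 + 0.029412*I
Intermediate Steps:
y(R) = 2*R/(R + R**2) (y(R) = (2*R)/(R + R**2) = 2*R/(R + R**2))
I(C) = 1/(2*C**2 + sqrt(2)*sqrt(C)) (I(C) = 1/(sqrt(2*C) + C*(2*C)) = 1/(sqrt(2)*sqrt(C) + 2*C**2) = 1/(2*C**2 + sqrt(2)*sqrt(C)))
-40088 - I(y(-2)) = -40088 - 1/(2*(2/(1 - 2))**2 + sqrt(2)*sqrt(2/(1 - 2))) = -40088 - 1/(2*(2/(-1))**2 + sqrt(2)*sqrt(2/(-1))) = -40088 - 1/(2*(2*(-1))**2 + sqrt(2)*sqrt(2*(-1))) = -40088 - 1/(2*(-2)**2 + sqrt(2)*sqrt(-2)) = -40088 - 1/(2*4 + sqrt(2)*(I*sqrt(2))) = -40088 - 1/(8 + 2*I) = -40088 - (8 - 2*I)/68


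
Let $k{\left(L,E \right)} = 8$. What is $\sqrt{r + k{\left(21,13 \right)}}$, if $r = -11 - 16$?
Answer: $i \sqrt{19} \approx 4.3589 i$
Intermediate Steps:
$r = -27$ ($r = -11 - 16 = -27$)
$\sqrt{r + k{\left(21,13 \right)}} = \sqrt{-27 + 8} = \sqrt{-19} = i \sqrt{19}$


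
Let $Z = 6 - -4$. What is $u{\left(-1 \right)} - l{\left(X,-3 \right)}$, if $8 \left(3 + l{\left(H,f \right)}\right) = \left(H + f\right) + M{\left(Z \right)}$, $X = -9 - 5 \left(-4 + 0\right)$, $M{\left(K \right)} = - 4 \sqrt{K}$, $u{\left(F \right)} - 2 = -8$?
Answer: $-4 + \frac{\sqrt{10}}{2} \approx -2.4189$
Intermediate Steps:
$u{\left(F \right)} = -6$ ($u{\left(F \right)} = 2 - 8 = -6$)
$Z = 10$ ($Z = 6 + 4 = 10$)
$X = 11$ ($X = -9 - -20 = -9 + 20 = 11$)
$l{\left(H,f \right)} = -3 - \frac{\sqrt{10}}{2} + \frac{H}{8} + \frac{f}{8}$ ($l{\left(H,f \right)} = -3 + \frac{\left(H + f\right) - 4 \sqrt{10}}{8} = -3 + \frac{H + f - 4 \sqrt{10}}{8} = -3 + \left(- \frac{\sqrt{10}}{2} + \frac{H}{8} + \frac{f}{8}\right) = -3 - \frac{\sqrt{10}}{2} + \frac{H}{8} + \frac{f}{8}$)
$u{\left(-1 \right)} - l{\left(X,-3 \right)} = -6 - \left(-3 - \frac{\sqrt{10}}{2} + \frac{1}{8} \cdot 11 + \frac{1}{8} \left(-3\right)\right) = -6 - \left(-3 - \frac{\sqrt{10}}{2} + \frac{11}{8} - \frac{3}{8}\right) = -6 - \left(-2 - \frac{\sqrt{10}}{2}\right) = -6 + \left(2 + \frac{\sqrt{10}}{2}\right) = -4 + \frac{\sqrt{10}}{2}$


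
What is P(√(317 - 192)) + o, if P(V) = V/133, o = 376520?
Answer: 376520 + 5*√5/133 ≈ 3.7652e+5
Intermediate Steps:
P(V) = V/133 (P(V) = V*(1/133) = V/133)
P(√(317 - 192)) + o = √(317 - 192)/133 + 376520 = √125/133 + 376520 = (5*√5)/133 + 376520 = 5*√5/133 + 376520 = 376520 + 5*√5/133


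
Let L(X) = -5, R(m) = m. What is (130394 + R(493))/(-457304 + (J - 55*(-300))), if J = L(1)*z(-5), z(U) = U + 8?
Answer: -130887/440819 ≈ -0.29692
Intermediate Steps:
z(U) = 8 + U
J = -15 (J = -5*(8 - 5) = -5*3 = -15)
(130394 + R(493))/(-457304 + (J - 55*(-300))) = (130394 + 493)/(-457304 + (-15 - 55*(-300))) = 130887/(-457304 + (-15 + 16500)) = 130887/(-457304 + 16485) = 130887/(-440819) = 130887*(-1/440819) = -130887/440819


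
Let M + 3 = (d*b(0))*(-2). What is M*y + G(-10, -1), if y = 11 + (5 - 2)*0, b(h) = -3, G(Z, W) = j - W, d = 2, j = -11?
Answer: 89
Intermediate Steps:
G(Z, W) = -11 - W
y = 11 (y = 11 + 3*0 = 11 + 0 = 11)
M = 9 (M = -3 + (2*(-3))*(-2) = -3 - 6*(-2) = -3 + 12 = 9)
M*y + G(-10, -1) = 9*11 + (-11 - 1*(-1)) = 99 + (-11 + 1) = 99 - 10 = 89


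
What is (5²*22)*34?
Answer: 18700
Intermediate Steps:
(5²*22)*34 = (25*22)*34 = 550*34 = 18700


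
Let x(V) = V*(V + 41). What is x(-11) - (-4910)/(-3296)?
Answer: -546295/1648 ≈ -331.49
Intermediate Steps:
x(V) = V*(41 + V)
x(-11) - (-4910)/(-3296) = -11*(41 - 11) - (-4910)/(-3296) = -11*30 - (-4910)*(-1)/3296 = -330 - 1*2455/1648 = -330 - 2455/1648 = -546295/1648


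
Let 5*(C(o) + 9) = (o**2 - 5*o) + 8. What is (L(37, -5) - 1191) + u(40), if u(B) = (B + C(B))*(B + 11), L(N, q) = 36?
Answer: 73938/5 ≈ 14788.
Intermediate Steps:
C(o) = -37/5 - o + o**2/5 (C(o) = -9 + ((o**2 - 5*o) + 8)/5 = -9 + (8 + o**2 - 5*o)/5 = -9 + (8/5 - o + o**2/5) = -37/5 - o + o**2/5)
u(B) = (11 + B)*(-37/5 + B**2/5) (u(B) = (B + (-37/5 - B + B**2/5))*(B + 11) = (-37/5 + B**2/5)*(11 + B) = (11 + B)*(-37/5 + B**2/5))
(L(37, -5) - 1191) + u(40) = (36 - 1191) + (-407/5 - 37/5*40 + (1/5)*40**3 + (11/5)*40**2) = -1155 + (-407/5 - 296 + (1/5)*64000 + (11/5)*1600) = -1155 + (-407/5 - 296 + 12800 + 3520) = -1155 + 79713/5 = 73938/5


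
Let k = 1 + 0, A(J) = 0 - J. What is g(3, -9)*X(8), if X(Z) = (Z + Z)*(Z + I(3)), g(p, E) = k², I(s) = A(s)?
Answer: 80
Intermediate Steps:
A(J) = -J
I(s) = -s
k = 1
g(p, E) = 1 (g(p, E) = 1² = 1)
X(Z) = 2*Z*(-3 + Z) (X(Z) = (Z + Z)*(Z - 1*3) = (2*Z)*(Z - 3) = (2*Z)*(-3 + Z) = 2*Z*(-3 + Z))
g(3, -9)*X(8) = 1*(2*8*(-3 + 8)) = 1*(2*8*5) = 1*80 = 80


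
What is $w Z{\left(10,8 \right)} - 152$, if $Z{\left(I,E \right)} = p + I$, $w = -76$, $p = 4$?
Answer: $-1216$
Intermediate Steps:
$Z{\left(I,E \right)} = 4 + I$
$w Z{\left(10,8 \right)} - 152 = - 76 \left(4 + 10\right) - 152 = \left(-76\right) 14 - 152 = -1064 - 152 = -1216$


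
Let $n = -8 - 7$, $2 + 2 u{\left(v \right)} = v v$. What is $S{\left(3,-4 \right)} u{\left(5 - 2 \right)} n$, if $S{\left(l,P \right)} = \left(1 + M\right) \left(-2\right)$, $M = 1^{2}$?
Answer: $210$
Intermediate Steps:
$M = 1$
$u{\left(v \right)} = -1 + \frac{v^{2}}{2}$ ($u{\left(v \right)} = -1 + \frac{v v}{2} = -1 + \frac{v^{2}}{2}$)
$n = -15$ ($n = -8 - 7 = -15$)
$S{\left(l,P \right)} = -4$ ($S{\left(l,P \right)} = \left(1 + 1\right) \left(-2\right) = 2 \left(-2\right) = -4$)
$S{\left(3,-4 \right)} u{\left(5 - 2 \right)} n = - 4 \left(-1 + \frac{\left(5 - 2\right)^{2}}{2}\right) \left(-15\right) = - 4 \left(-1 + \frac{3^{2}}{2}\right) \left(-15\right) = - 4 \left(-1 + \frac{1}{2} \cdot 9\right) \left(-15\right) = - 4 \left(-1 + \frac{9}{2}\right) \left(-15\right) = \left(-4\right) \frac{7}{2} \left(-15\right) = \left(-14\right) \left(-15\right) = 210$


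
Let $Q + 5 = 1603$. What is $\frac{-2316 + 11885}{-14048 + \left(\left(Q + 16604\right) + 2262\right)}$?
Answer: $\frac{9569}{6416} \approx 1.4914$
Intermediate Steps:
$Q = 1598$ ($Q = -5 + 1603 = 1598$)
$\frac{-2316 + 11885}{-14048 + \left(\left(Q + 16604\right) + 2262\right)} = \frac{-2316 + 11885}{-14048 + \left(\left(1598 + 16604\right) + 2262\right)} = \frac{9569}{-14048 + \left(18202 + 2262\right)} = \frac{9569}{-14048 + 20464} = \frac{9569}{6416}$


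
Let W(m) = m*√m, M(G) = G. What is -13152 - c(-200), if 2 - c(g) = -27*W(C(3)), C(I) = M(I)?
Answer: -13154 - 81*√3 ≈ -13294.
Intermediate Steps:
C(I) = I
W(m) = m^(3/2)
c(g) = 2 + 81*√3 (c(g) = 2 - (-27)*3^(3/2) = 2 - (-27)*3*√3 = 2 - (-81)*√3 = 2 + 81*√3)
-13152 - c(-200) = -13152 - (2 + 81*√3) = -13152 + (-2 - 81*√3) = -13154 - 81*√3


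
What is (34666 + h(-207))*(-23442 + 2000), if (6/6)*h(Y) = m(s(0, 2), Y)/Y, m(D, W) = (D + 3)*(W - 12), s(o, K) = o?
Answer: -17097657822/23 ≈ -7.4338e+8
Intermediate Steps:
m(D, W) = (-12 + W)*(3 + D) (m(D, W) = (3 + D)*(-12 + W) = (-12 + W)*(3 + D))
h(Y) = (-36 + 3*Y)/Y (h(Y) = (-36 - 12*0 + 3*Y + 0*Y)/Y = (-36 + 0 + 3*Y + 0)/Y = (-36 + 3*Y)/Y)
(34666 + h(-207))*(-23442 + 2000) = (34666 + (3 - 36/(-207)))*(-23442 + 2000) = (34666 + (3 - 36*(-1/207)))*(-21442) = (34666 + (3 + 4/23))*(-21442) = (34666 + 73/23)*(-21442) = (797391/23)*(-21442) = -17097657822/23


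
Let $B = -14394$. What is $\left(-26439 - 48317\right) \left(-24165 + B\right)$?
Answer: $2882516604$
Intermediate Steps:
$\left(-26439 - 48317\right) \left(-24165 + B\right) = \left(-26439 - 48317\right) \left(-24165 - 14394\right) = \left(-74756\right) \left(-38559\right) = 2882516604$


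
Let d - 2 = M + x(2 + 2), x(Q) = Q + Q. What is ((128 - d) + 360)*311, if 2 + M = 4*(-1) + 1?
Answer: 150213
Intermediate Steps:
x(Q) = 2*Q
M = -5 (M = -2 + (4*(-1) + 1) = -2 + (-4 + 1) = -2 - 3 = -5)
d = 5 (d = 2 + (-5 + 2*(2 + 2)) = 2 + (-5 + 2*4) = 2 + (-5 + 8) = 2 + 3 = 5)
((128 - d) + 360)*311 = ((128 - 1*5) + 360)*311 = ((128 - 5) + 360)*311 = (123 + 360)*311 = 483*311 = 150213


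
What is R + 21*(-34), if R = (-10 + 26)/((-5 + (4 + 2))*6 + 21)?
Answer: -19262/27 ≈ -713.41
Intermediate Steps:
R = 16/27 (R = 16/((-5 + 6)*6 + 21) = 16/(1*6 + 21) = 16/(6 + 21) = 16/27 ≈ 0.59259)
R + 21*(-34) = 16/27 + 21*(-34) = 16/27 - 714 = -19262/27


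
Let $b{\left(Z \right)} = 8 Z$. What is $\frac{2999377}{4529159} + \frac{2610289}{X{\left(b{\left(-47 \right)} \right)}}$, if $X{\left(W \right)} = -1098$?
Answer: $- \frac{11819120601005}{4973016582} \approx -2376.6$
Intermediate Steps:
$\frac{2999377}{4529159} + \frac{2610289}{X{\left(b{\left(-47 \right)} \right)}} = \frac{2999377}{4529159} + \frac{2610289}{-1098} = 2999377 \cdot \frac{1}{4529159} + 2610289 \left(- \frac{1}{1098}\right) = \frac{2999377}{4529159} - \frac{2610289}{1098} = - \frac{11819120601005}{4973016582}$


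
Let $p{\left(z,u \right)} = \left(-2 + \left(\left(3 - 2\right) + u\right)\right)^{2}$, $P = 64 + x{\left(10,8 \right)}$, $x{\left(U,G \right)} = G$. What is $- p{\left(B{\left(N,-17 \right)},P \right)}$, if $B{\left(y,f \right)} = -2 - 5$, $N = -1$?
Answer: $-5041$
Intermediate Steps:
$B{\left(y,f \right)} = -7$
$P = 72$ ($P = 64 + 8 = 72$)
$p{\left(z,u \right)} = \left(-1 + u\right)^{2}$ ($p{\left(z,u \right)} = \left(-2 + \left(1 + u\right)\right)^{2} = \left(-1 + u\right)^{2}$)
$- p{\left(B{\left(N,-17 \right)},P \right)} = - \left(-1 + 72\right)^{2} = - 71^{2} = \left(-1\right) 5041 = -5041$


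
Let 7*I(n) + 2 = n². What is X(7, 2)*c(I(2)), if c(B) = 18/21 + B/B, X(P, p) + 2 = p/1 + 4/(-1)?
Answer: -52/7 ≈ -7.4286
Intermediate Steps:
X(P, p) = -6 + p (X(P, p) = -2 + (p/1 + 4/(-1)) = -2 + (p*1 + 4*(-1)) = -2 + (p - 4) = -2 + (-4 + p) = -6 + p)
I(n) = -2/7 + n²/7
c(B) = 13/7 (c(B) = 18*(1/21) + 1 = 6/7 + 1 = 13/7)
X(7, 2)*c(I(2)) = (-6 + 2)*(13/7) = -4*13/7 = -52/7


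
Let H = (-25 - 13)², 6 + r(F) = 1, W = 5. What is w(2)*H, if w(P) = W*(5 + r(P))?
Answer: 0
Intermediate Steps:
r(F) = -5 (r(F) = -6 + 1 = -5)
w(P) = 0 (w(P) = 5*(5 - 5) = 5*0 = 0)
H = 1444 (H = (-38)² = 1444)
w(2)*H = 0*1444 = 0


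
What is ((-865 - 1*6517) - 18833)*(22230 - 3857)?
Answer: -481648195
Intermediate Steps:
((-865 - 1*6517) - 18833)*(22230 - 3857) = ((-865 - 6517) - 18833)*18373 = (-7382 - 18833)*18373 = -26215*18373 = -481648195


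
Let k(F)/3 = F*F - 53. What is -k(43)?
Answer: -5388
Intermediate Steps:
k(F) = -159 + 3*F**2 (k(F) = 3*(F*F - 53) = 3*(F**2 - 53) = 3*(-53 + F**2) = -159 + 3*F**2)
-k(43) = -(-159 + 3*43**2) = -(-159 + 3*1849) = -(-159 + 5547) = -1*5388 = -5388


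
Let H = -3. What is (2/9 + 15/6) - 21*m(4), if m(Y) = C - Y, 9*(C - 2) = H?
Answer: 931/18 ≈ 51.722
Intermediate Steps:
C = 5/3 (C = 2 + (⅑)*(-3) = 2 - ⅓ = 5/3 ≈ 1.6667)
m(Y) = 5/3 - Y
(2/9 + 15/6) - 21*m(4) = (2/9 + 15/6) - 21*(5/3 - 1*4) = (2*(⅑) + 15*(⅙)) - 21*(5/3 - 4) = (2/9 + 5/2) - 21*(-7/3) = 49/18 + 49 = 931/18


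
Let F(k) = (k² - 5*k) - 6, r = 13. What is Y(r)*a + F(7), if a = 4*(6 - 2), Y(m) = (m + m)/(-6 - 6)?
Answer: -80/3 ≈ -26.667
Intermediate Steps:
Y(m) = -m/6 (Y(m) = (2*m)/(-12) = (2*m)*(-1/12) = -m/6)
F(k) = -6 + k² - 5*k
a = 16 (a = 4*4 = 16)
Y(r)*a + F(7) = -⅙*13*16 + (-6 + 7² - 5*7) = -13/6*16 + (-6 + 49 - 35) = -104/3 + 8 = -80/3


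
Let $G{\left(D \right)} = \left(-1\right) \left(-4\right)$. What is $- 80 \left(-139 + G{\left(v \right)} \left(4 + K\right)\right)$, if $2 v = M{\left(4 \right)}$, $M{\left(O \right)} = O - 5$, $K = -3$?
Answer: $10800$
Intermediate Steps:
$M{\left(O \right)} = -5 + O$ ($M{\left(O \right)} = O - 5 = -5 + O$)
$v = - \frac{1}{2}$ ($v = \frac{-5 + 4}{2} = \frac{1}{2} \left(-1\right) = - \frac{1}{2} \approx -0.5$)
$G{\left(D \right)} = 4$
$- 80 \left(-139 + G{\left(v \right)} \left(4 + K\right)\right) = - 80 \left(-139 + 4 \left(4 - 3\right)\right) = - 80 \left(-139 + 4 \cdot 1\right) = - 80 \left(-139 + 4\right) = \left(-80\right) \left(-135\right) = 10800$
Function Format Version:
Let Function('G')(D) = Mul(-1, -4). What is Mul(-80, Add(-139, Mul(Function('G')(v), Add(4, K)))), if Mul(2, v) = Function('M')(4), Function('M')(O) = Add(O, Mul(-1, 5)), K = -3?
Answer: 10800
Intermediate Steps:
Function('M')(O) = Add(-5, O) (Function('M')(O) = Add(O, -5) = Add(-5, O))
v = Rational(-1, 2) (v = Mul(Rational(1, 2), Add(-5, 4)) = Mul(Rational(1, 2), -1) = Rational(-1, 2) ≈ -0.50000)
Function('G')(D) = 4
Mul(-80, Add(-139, Mul(Function('G')(v), Add(4, K)))) = Mul(-80, Add(-139, Mul(4, Add(4, -3)))) = Mul(-80, Add(-139, Mul(4, 1))) = Mul(-80, Add(-139, 4)) = Mul(-80, -135) = 10800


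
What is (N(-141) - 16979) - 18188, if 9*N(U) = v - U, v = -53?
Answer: -316415/9 ≈ -35157.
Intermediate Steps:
N(U) = -53/9 - U/9 (N(U) = (-53 - U)/9 = -53/9 - U/9)
(N(-141) - 16979) - 18188 = ((-53/9 - 1/9*(-141)) - 16979) - 18188 = ((-53/9 + 47/3) - 16979) - 18188 = (88/9 - 16979) - 18188 = -152723/9 - 18188 = -316415/9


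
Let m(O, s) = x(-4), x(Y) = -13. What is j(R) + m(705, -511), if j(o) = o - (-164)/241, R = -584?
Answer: -143713/241 ≈ -596.32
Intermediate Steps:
m(O, s) = -13
j(o) = 164/241 + o (j(o) = o - (-164)/241 = o - 1*(-164/241) = o + 164/241 = 164/241 + o)
j(R) + m(705, -511) = (164/241 - 584) - 13 = -140580/241 - 13 = -143713/241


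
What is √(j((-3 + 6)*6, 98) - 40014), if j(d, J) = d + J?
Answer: I*√39898 ≈ 199.74*I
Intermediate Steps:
j(d, J) = J + d
√(j((-3 + 6)*6, 98) - 40014) = √((98 + (-3 + 6)*6) - 40014) = √((98 + 3*6) - 40014) = √((98 + 18) - 40014) = √(116 - 40014) = √(-39898) = I*√39898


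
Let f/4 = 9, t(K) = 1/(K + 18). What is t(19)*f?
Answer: 36/37 ≈ 0.97297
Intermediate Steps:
t(K) = 1/(18 + K)
f = 36 (f = 4*9 = 36)
t(19)*f = 36/(18 + 19) = 36/37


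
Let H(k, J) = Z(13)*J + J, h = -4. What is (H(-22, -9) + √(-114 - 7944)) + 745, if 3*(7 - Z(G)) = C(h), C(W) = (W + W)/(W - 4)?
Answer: 676 + I*√8058 ≈ 676.0 + 89.766*I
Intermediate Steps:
C(W) = 2*W/(-4 + W) (C(W) = (2*W)/(-4 + W) = 2*W/(-4 + W))
Z(G) = 20/3 (Z(G) = 7 - 2*(-4)/(3*(-4 - 4)) = 7 - 2*(-4)/(3*(-8)) = 7 - 2*(-4)*(-1)/(3*8) = 7 - ⅓*1 = 7 - ⅓ = 20/3)
H(k, J) = 23*J/3 (H(k, J) = 20*J/3 + J = 23*J/3)
(H(-22, -9) + √(-114 - 7944)) + 745 = ((23/3)*(-9) + √(-114 - 7944)) + 745 = (-69 + √(-8058)) + 745 = (-69 + I*√8058) + 745 = 676 + I*√8058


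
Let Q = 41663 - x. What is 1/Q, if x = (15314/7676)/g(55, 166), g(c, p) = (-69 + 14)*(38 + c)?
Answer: 33330/1388627803 ≈ 2.4002e-5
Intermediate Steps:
g(c, p) = -2090 - 55*c (g(c, p) = -55*(38 + c) = -2090 - 55*c)
x = -13/33330 (x = (15314/7676)/(-2090 - 55*55) = (15314*(1/7676))/(-2090 - 3025) = (403/202)/(-5115) = (403/202)*(-1/5115) = -13/33330 ≈ -0.00039004)
Q = 1388627803/33330 (Q = 41663 - 1*(-13/33330) = 41663 + 13/33330 = 1388627803/33330 ≈ 41663.)
1/Q = 1/(1388627803/33330) = 33330/1388627803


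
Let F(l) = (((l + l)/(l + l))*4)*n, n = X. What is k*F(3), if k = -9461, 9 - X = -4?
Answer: -491972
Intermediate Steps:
X = 13 (X = 9 - 1*(-4) = 9 + 4 = 13)
n = 13
F(l) = 52 (F(l) = (((l + l)/(l + l))*4)*13 = (((2*l)/((2*l)))*4)*13 = (((2*l)*(1/(2*l)))*4)*13 = (1*4)*13 = 4*13 = 52)
k*F(3) = -9461*52 = -491972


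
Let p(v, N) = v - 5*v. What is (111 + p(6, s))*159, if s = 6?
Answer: 13833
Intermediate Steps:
p(v, N) = -4*v
(111 + p(6, s))*159 = (111 - 4*6)*159 = (111 - 24)*159 = 87*159 = 13833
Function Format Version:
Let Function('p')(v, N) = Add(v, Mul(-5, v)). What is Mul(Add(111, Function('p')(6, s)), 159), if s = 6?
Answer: 13833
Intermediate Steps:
Function('p')(v, N) = Mul(-4, v)
Mul(Add(111, Function('p')(6, s)), 159) = Mul(Add(111, Mul(-4, 6)), 159) = Mul(Add(111, -24), 159) = Mul(87, 159) = 13833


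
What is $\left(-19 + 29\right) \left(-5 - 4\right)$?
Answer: $-90$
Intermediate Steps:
$\left(-19 + 29\right) \left(-5 - 4\right) = 10 \left(-9\right) = -90$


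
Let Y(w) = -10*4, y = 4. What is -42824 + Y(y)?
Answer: -42864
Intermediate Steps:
Y(w) = -40
-42824 + Y(y) = -42824 - 40 = -42864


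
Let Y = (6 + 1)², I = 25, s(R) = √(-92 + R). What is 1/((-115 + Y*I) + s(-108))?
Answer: 111/123230 - I*√2/123230 ≈ 0.00090075 - 1.1476e-5*I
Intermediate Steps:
Y = 49 (Y = 7² = 49)
1/((-115 + Y*I) + s(-108)) = 1/((-115 + 49*25) + √(-92 - 108)) = 1/((-115 + 1225) + √(-200)) = 1/(1110 + 10*I*√2)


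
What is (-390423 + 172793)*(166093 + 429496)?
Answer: -129618034070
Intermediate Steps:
(-390423 + 172793)*(166093 + 429496) = -217630*595589 = -129618034070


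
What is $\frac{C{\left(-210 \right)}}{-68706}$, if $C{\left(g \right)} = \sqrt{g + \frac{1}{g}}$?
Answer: $- \frac{i \sqrt{9261210}}{14428260} \approx - 0.00021092 i$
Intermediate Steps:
$\frac{C{\left(-210 \right)}}{-68706} = \frac{\sqrt{-210 + \frac{1}{-210}}}{-68706} = \sqrt{-210 - \frac{1}{210}} \left(- \frac{1}{68706}\right) = \sqrt{- \frac{44101}{210}} \left(- \frac{1}{68706}\right) = \frac{i \sqrt{9261210}}{210} \left(- \frac{1}{68706}\right) = - \frac{i \sqrt{9261210}}{14428260}$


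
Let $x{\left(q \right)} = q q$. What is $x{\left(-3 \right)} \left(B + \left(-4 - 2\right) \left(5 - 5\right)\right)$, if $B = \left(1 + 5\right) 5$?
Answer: $270$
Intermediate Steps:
$x{\left(q \right)} = q^{2}$
$B = 30$ ($B = 6 \cdot 5 = 30$)
$x{\left(-3 \right)} \left(B + \left(-4 - 2\right) \left(5 - 5\right)\right) = \left(-3\right)^{2} \left(30 + \left(-4 - 2\right) \left(5 - 5\right)\right) = 9 \left(30 - 0\right) = 9 \left(30 + 0\right) = 9 \cdot 30 = 270$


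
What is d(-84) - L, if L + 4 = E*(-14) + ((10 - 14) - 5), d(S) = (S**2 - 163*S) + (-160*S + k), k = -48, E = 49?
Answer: 34839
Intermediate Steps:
d(S) = -48 + S**2 - 323*S (d(S) = (S**2 - 163*S) + (-160*S - 48) = (S**2 - 163*S) + (-48 - 160*S) = -48 + S**2 - 323*S)
L = -699 (L = -4 + (49*(-14) + ((10 - 14) - 5)) = -4 + (-686 + (-4 - 5)) = -4 + (-686 - 9) = -4 - 695 = -699)
d(-84) - L = (-48 + (-84)**2 - 323*(-84)) - 1*(-699) = (-48 + 7056 + 27132) + 699 = 34140 + 699 = 34839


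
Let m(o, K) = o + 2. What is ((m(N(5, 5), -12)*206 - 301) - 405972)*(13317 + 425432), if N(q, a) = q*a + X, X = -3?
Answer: -176082697421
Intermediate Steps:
N(q, a) = -3 + a*q (N(q, a) = q*a - 3 = a*q - 3 = -3 + a*q)
m(o, K) = 2 + o
((m(N(5, 5), -12)*206 - 301) - 405972)*(13317 + 425432) = (((2 + (-3 + 5*5))*206 - 301) - 405972)*(13317 + 425432) = (((2 + (-3 + 25))*206 - 301) - 405972)*438749 = (((2 + 22)*206 - 301) - 405972)*438749 = ((24*206 - 301) - 405972)*438749 = ((4944 - 301) - 405972)*438749 = (4643 - 405972)*438749 = -401329*438749 = -176082697421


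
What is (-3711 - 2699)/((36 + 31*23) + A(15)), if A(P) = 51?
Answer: -641/80 ≈ -8.0125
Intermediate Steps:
(-3711 - 2699)/((36 + 31*23) + A(15)) = (-3711 - 2699)/((36 + 31*23) + 51) = -6410/((36 + 713) + 51) = -6410/(749 + 51) = -6410/800 = -6410*1/800 = -641/80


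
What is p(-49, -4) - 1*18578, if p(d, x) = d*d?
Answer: -16177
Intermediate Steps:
p(d, x) = d²
p(-49, -4) - 1*18578 = (-49)² - 1*18578 = 2401 - 18578 = -16177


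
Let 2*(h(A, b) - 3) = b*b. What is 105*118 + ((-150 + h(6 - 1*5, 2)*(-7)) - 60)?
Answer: 12145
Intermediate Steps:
h(A, b) = 3 + b²/2 (h(A, b) = 3 + (b*b)/2 = 3 + b²/2)
105*118 + ((-150 + h(6 - 1*5, 2)*(-7)) - 60) = 105*118 + ((-150 + (3 + (½)*2²)*(-7)) - 60) = 12390 + ((-150 + (3 + (½)*4)*(-7)) - 60) = 12390 + ((-150 + (3 + 2)*(-7)) - 60) = 12390 + ((-150 + 5*(-7)) - 60) = 12390 + ((-150 - 35) - 60) = 12390 + (-185 - 60) = 12390 - 245 = 12145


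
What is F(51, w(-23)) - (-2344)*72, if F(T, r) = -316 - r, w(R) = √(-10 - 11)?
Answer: 168452 - I*√21 ≈ 1.6845e+5 - 4.5826*I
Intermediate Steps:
w(R) = I*√21 (w(R) = √(-21) = I*√21)
F(51, w(-23)) - (-2344)*72 = (-316 - I*√21) - (-2344)*72 = (-316 - I*√21) - 1*(-168768) = (-316 - I*√21) + 168768 = 168452 - I*√21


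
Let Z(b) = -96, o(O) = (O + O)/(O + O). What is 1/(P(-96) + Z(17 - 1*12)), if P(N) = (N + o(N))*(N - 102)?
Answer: 1/18714 ≈ 5.3436e-5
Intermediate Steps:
o(O) = 1 (o(O) = (2*O)/((2*O)) = (2*O)*(1/(2*O)) = 1)
P(N) = (1 + N)*(-102 + N) (P(N) = (N + 1)*(N - 102) = (1 + N)*(-102 + N))
1/(P(-96) + Z(17 - 1*12)) = 1/((-102 + (-96)**2 - 101*(-96)) - 96) = 1/((-102 + 9216 + 9696) - 96) = 1/(18810 - 96) = 1/18714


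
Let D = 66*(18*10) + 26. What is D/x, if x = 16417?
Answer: 11906/16417 ≈ 0.72522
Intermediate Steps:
D = 11906 (D = 66*180 + 26 = 11880 + 26 = 11906)
D/x = 11906/16417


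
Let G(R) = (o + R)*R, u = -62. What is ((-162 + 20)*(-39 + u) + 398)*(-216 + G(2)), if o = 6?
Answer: -2948000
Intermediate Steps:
G(R) = R*(6 + R) (G(R) = (6 + R)*R = R*(6 + R))
((-162 + 20)*(-39 + u) + 398)*(-216 + G(2)) = ((-162 + 20)*(-39 - 62) + 398)*(-216 + 2*(6 + 2)) = (-142*(-101) + 398)*(-216 + 2*8) = (14342 + 398)*(-216 + 16) = 14740*(-200) = -2948000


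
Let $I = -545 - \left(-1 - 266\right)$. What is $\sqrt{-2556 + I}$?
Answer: $i \sqrt{2834} \approx 53.235 i$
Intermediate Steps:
$I = -278$ ($I = -545 - \left(-1 - 266\right) = -545 - -267 = -545 + 267 = -278$)
$\sqrt{-2556 + I} = \sqrt{-2556 - 278} = \sqrt{-2834} = i \sqrt{2834}$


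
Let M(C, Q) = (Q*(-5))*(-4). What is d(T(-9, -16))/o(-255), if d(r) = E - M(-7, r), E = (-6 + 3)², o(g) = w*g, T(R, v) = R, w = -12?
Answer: 21/340 ≈ 0.061765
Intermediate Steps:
o(g) = -12*g
M(C, Q) = 20*Q (M(C, Q) = -5*Q*(-4) = 20*Q)
E = 9 (E = (-3)² = 9)
d(r) = 9 - 20*r
d(T(-9, -16))/o(-255) = (9 - 20*(-9))/((-12*(-255))) = (9 + 180)/3060 = 189*(1/3060) = 21/340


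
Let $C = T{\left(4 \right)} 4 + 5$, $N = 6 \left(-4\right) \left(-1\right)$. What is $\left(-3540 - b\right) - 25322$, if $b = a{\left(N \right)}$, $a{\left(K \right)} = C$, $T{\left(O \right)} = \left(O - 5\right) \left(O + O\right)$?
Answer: $-28835$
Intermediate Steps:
$N = 24$ ($N = \left(-24\right) \left(-1\right) = 24$)
$T{\left(O \right)} = 2 O \left(-5 + O\right)$ ($T{\left(O \right)} = \left(-5 + O\right) 2 O = 2 O \left(-5 + O\right)$)
$C = -27$ ($C = 2 \cdot 4 \left(-5 + 4\right) 4 + 5 = 2 \cdot 4 \left(-1\right) 4 + 5 = \left(-8\right) 4 + 5 = -32 + 5 = -27$)
$a{\left(K \right)} = -27$
$b = -27$
$\left(-3540 - b\right) - 25322 = \left(-3540 - -27\right) - 25322 = \left(-3540 + 27\right) - 25322 = -3513 - 25322 = -28835$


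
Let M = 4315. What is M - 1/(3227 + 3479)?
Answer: 28936389/6706 ≈ 4315.0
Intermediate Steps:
M - 1/(3227 + 3479) = 4315 - 1/(3227 + 3479) = 4315 - 1/6706 = 28936389/6706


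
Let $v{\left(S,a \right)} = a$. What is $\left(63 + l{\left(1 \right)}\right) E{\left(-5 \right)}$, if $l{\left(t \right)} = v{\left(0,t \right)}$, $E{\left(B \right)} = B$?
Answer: $-320$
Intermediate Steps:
$l{\left(t \right)} = t$
$\left(63 + l{\left(1 \right)}\right) E{\left(-5 \right)} = \left(63 + 1\right) \left(-5\right) = 64 \left(-5\right) = -320$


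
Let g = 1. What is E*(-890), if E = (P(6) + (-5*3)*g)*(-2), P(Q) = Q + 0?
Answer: -16020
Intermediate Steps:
P(Q) = Q
E = 18 (E = (6 - 5*3*1)*(-2) = (6 - 15*1)*(-2) = (6 - 15)*(-2) = -9*(-2) = 18)
E*(-890) = 18*(-890) = -16020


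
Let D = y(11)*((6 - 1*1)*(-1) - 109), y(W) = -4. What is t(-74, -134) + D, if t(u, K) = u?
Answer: 382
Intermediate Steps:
D = 456 (D = -4*((6 - 1*1)*(-1) - 109) = -4*((6 - 1)*(-1) - 109) = -4*(5*(-1) - 109) = -4*(-5 - 109) = -4*(-114) = 456)
t(-74, -134) + D = -74 + 456 = 382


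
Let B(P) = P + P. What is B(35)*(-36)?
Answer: -2520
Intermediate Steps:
B(P) = 2*P
B(35)*(-36) = (2*35)*(-36) = 70*(-36) = -2520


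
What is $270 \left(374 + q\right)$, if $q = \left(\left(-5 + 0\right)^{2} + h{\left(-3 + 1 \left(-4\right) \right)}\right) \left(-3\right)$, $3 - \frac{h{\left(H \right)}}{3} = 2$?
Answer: $78300$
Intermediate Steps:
$h{\left(H \right)} = 3$ ($h{\left(H \right)} = 9 - 6 = 3$)
$q = -84$ ($q = \left(\left(-5 + 0\right)^{2} + 3\right) \left(-3\right) = \left(\left(-5\right)^{2} + 3\right) \left(-3\right) = \left(25 + 3\right) \left(-3\right) = 28 \left(-3\right) = -84$)
$270 \left(374 + q\right) = 270 \left(374 - 84\right) = 270 \cdot 290 = 78300$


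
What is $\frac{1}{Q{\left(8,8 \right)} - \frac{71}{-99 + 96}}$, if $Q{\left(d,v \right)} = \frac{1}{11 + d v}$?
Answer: $\frac{25}{592} \approx 0.04223$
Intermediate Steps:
$\frac{1}{Q{\left(8,8 \right)} - \frac{71}{-99 + 96}} = \frac{1}{\frac{1}{11 + 8 \cdot 8} - \frac{71}{-99 + 96}} = \frac{1}{\frac{1}{11 + 64} - \frac{71}{-3}} = \frac{1}{\frac{1}{75} - - \frac{71}{3}} = \frac{1}{\frac{1}{75} + \frac{71}{3}} = \frac{1}{\frac{592}{25}} = \frac{25}{592}$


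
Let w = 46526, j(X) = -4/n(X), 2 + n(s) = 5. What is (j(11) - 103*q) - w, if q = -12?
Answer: -135874/3 ≈ -45291.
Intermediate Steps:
n(s) = 3 (n(s) = -2 + 5 = 3)
j(X) = -4/3
(j(11) - 103*q) - w = (-4/3 - 103*(-12)) - 1*46526 = (-4/3 + 1236) - 46526 = 3704/3 - 46526 = -135874/3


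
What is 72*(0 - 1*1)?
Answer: -72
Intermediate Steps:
72*(0 - 1*1) = 72*(0 - 1) = 72*(-1) = -72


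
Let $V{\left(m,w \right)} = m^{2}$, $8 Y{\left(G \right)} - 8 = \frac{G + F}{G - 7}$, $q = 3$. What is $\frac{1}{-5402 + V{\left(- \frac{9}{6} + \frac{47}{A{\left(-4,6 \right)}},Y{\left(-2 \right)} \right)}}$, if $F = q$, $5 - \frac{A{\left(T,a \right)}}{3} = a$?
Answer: $- \frac{36}{183863} \approx -0.0001958$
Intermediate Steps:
$A{\left(T,a \right)} = 15 - 3 a$
$F = 3$
$Y{\left(G \right)} = 1 + \frac{3 + G}{8 \left(-7 + G\right)}$ ($Y{\left(G \right)} = 1 + \frac{\left(G + 3\right) \frac{1}{G - 7}}{8} = 1 + \frac{\left(3 + G\right) \frac{1}{-7 + G}}{8} = 1 + \frac{\frac{1}{-7 + G} \left(3 + G\right)}{8} = 1 + \frac{3 + G}{8 \left(-7 + G\right)}$)
$\frac{1}{-5402 + V{\left(- \frac{9}{6} + \frac{47}{A{\left(-4,6 \right)}},Y{\left(-2 \right)} \right)}} = \frac{1}{-5402 + \left(- \frac{9}{6} + \frac{47}{15 - 18}\right)^{2}} = \frac{1}{-5402 + \left(\left(-9\right) \frac{1}{6} + \frac{47}{15 - 18}\right)^{2}} = \frac{1}{-5402 + \left(- \frac{3}{2} + \frac{47}{-3}\right)^{2}} = \frac{1}{-5402 + \left(- \frac{3}{2} + 47 \left(- \frac{1}{3}\right)\right)^{2}} = \frac{1}{-5402 + \left(- \frac{3}{2} - \frac{47}{3}\right)^{2}} = \frac{1}{-5402 + \left(- \frac{103}{6}\right)^{2}} = \frac{1}{-5402 + \frac{10609}{36}} = \frac{1}{- \frac{183863}{36}} = - \frac{36}{183863}$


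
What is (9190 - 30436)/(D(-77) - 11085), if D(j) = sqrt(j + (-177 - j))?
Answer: 39251985/20479567 + 3541*I*sqrt(177)/20479567 ≈ 1.9166 + 0.0023003*I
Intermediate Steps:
D(j) = I*sqrt(177) (D(j) = sqrt(-177) = I*sqrt(177))
(9190 - 30436)/(D(-77) - 11085) = (9190 - 30436)/(I*sqrt(177) - 11085) = -21246/(-11085 + I*sqrt(177))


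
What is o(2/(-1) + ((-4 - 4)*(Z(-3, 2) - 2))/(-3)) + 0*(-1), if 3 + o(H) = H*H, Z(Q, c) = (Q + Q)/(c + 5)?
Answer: 39481/441 ≈ 89.526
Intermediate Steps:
Z(Q, c) = 2*Q/(5 + c) (Z(Q, c) = (2*Q)/(5 + c) = 2*Q/(5 + c))
o(H) = -3 + H² (o(H) = -3 + H*H = -3 + H²)
o(2/(-1) + ((-4 - 4)*(Z(-3, 2) - 2))/(-3)) + 0*(-1) = (-3 + (2/(-1) + ((-4 - 4)*(2*(-3)/(5 + 2) - 2))/(-3))²) + 0*(-1) = (-3 + (2*(-1) - 8*(2*(-3)/7 - 2)*(-⅓))²) + 0 = (-3 + (-2 - 8*(2*(-3)*(⅐) - 2)*(-⅓))²) + 0 = (-3 + (-2 - 8*(-6/7 - 2)*(-⅓))²) + 0 = (-3 + (-2 - 8*(-20/7)*(-⅓))²) + 0 = (-3 + (-2 + (160/7)*(-⅓))²) + 0 = (-3 + (-2 - 160/21)²) + 0 = (-3 + (-202/21)²) + 0 = (-3 + 40804/441) + 0 = 39481/441 + 0 = 39481/441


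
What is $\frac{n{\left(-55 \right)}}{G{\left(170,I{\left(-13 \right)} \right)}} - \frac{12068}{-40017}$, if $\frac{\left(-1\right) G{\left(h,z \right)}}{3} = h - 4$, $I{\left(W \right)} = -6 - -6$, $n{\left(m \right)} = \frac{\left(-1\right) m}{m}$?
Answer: $\frac{672209}{2214274} \approx 0.30358$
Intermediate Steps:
$n{\left(m \right)} = -1$
$I{\left(W \right)} = 0$ ($I{\left(W \right)} = -6 + 6 = 0$)
$G{\left(h,z \right)} = 12 - 3 h$ ($G{\left(h,z \right)} = - 3 \left(h - 4\right) = - 3 \left(-4 + h\right) = 12 - 3 h$)
$\frac{n{\left(-55 \right)}}{G{\left(170,I{\left(-13 \right)} \right)}} - \frac{12068}{-40017} = - \frac{1}{12 - 510} - \frac{12068}{-40017} = - \frac{1}{12 - 510} - - \frac{12068}{40017} = - \frac{1}{-498} + \frac{12068}{40017} = \left(-1\right) \left(- \frac{1}{498}\right) + \frac{12068}{40017} = \frac{1}{498} + \frac{12068}{40017} = \frac{672209}{2214274}$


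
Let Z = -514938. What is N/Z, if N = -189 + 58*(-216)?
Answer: 4239/171646 ≈ 0.024696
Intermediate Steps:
N = -12717 (N = -189 - 12528 = -12717)
N/Z = -12717/(-514938) = -12717*(-1/514938) = 4239/171646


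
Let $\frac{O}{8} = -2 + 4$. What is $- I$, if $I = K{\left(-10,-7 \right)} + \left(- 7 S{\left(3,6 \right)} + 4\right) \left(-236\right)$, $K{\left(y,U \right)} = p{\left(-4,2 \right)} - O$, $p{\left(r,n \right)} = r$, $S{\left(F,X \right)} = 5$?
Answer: $-7296$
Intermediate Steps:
$O = 16$ ($O = 8 \left(-2 + 4\right) = 8 \cdot 2 = 16$)
$K{\left(y,U \right)} = -20$ ($K{\left(y,U \right)} = -4 - 16 = -20$)
$I = 7296$ ($I = -20 + \left(\left(-7\right) 5 + 4\right) \left(-236\right) = -20 + \left(-35 + 4\right) \left(-236\right) = -20 - -7316 = -20 + 7316 = 7296$)
$- I = \left(-1\right) 7296 = -7296$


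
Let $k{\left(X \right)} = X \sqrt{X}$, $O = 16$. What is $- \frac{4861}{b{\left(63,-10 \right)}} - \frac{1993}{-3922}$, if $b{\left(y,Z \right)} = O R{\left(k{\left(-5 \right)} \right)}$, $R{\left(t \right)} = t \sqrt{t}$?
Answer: $\frac{1993}{3922} - \frac{4861 \left(-5\right)^{\frac{3}{4}}}{2000} \approx 6.2547 - 5.7466 i$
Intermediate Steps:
$k{\left(X \right)} = X^{\frac{3}{2}}$
$R{\left(t \right)} = t^{\frac{3}{2}}$
$b{\left(y,Z \right)} = 400 \sqrt[4]{5} \left(- i\right)^{\frac{3}{2}}$ ($b{\left(y,Z \right)} = 16 \left(\left(-5\right)^{\frac{3}{2}}\right)^{\frac{3}{2}} = 16 \left(- 5 i \sqrt{5}\right)^{\frac{3}{2}} = 16 \cdot 25 \sqrt[4]{5} \left(- i\right)^{\frac{3}{2}} = 400 \sqrt[4]{5} \left(- i\right)^{\frac{3}{2}}$)
$- \frac{4861}{b{\left(63,-10 \right)}} - \frac{1993}{-3922} = - \frac{4861}{400 \sqrt[4]{5} \left(- i\right)^{\frac{3}{2}}} - \frac{1993}{-3922} = - 4861 \frac{5^{\frac{3}{4}}}{2000 \left(- i\right)^{\frac{3}{2}}} - - \frac{1993}{3922} = - \frac{4861 \cdot 5^{\frac{3}{4}}}{2000 \left(- i\right)^{\frac{3}{2}}} + \frac{1993}{3922} = \frac{1993}{3922} - \frac{4861 \cdot 5^{\frac{3}{4}}}{2000 \left(- i\right)^{\frac{3}{2}}}$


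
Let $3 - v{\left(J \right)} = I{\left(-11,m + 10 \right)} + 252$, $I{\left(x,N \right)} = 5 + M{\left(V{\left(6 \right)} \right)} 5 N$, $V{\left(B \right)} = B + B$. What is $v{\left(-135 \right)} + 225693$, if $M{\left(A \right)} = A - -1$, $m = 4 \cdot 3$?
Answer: $224009$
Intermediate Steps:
$m = 12$
$V{\left(B \right)} = 2 B$
$M{\left(A \right)} = 1 + A$ ($M{\left(A \right)} = A + 1 = 1 + A$)
$I{\left(x,N \right)} = 5 + 65 N$ ($I{\left(x,N \right)} = 5 + \left(1 + 2 \cdot 6\right) 5 N = 5 + \left(1 + 12\right) 5 N = 5 + 13 \cdot 5 N = 5 + 65 N$)
$v{\left(J \right)} = -1684$ ($v{\left(J \right)} = 3 - \left(\left(5 + 65 \left(12 + 10\right)\right) + 252\right) = 3 - \left(\left(5 + 65 \cdot 22\right) + 252\right) = 3 - \left(\left(5 + 1430\right) + 252\right) = 3 - \left(1435 + 252\right) = 3 - 1687 = -1684$)
$v{\left(-135 \right)} + 225693 = -1684 + 225693 = 224009$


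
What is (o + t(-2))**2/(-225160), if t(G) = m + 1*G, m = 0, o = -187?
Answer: -35721/225160 ≈ -0.15865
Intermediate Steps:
t(G) = G (t(G) = 0 + 1*G = 0 + G = G)
(o + t(-2))**2/(-225160) = (-187 - 2)**2/(-225160) = (-189)**2*(-1/225160) = 35721*(-1/225160) = -35721/225160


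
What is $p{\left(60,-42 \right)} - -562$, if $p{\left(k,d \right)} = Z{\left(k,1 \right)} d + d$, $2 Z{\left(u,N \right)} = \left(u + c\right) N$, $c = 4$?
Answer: $-824$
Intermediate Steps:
$Z{\left(u,N \right)} = \frac{N \left(4 + u\right)}{2}$ ($Z{\left(u,N \right)} = \frac{\left(u + 4\right) N}{2} = \frac{\left(4 + u\right) N}{2} = \frac{N \left(4 + u\right)}{2}$)
$p{\left(k,d \right)} = d + d \left(2 + \frac{k}{2}\right)$ ($p{\left(k,d \right)} = \frac{1}{2} \cdot 1 \left(4 + k\right) d + d = \left(2 + \frac{k}{2}\right) d + d = d \left(2 + \frac{k}{2}\right) + d = d + d \left(2 + \frac{k}{2}\right)$)
$p{\left(60,-42 \right)} - -562 = \frac{1}{2} \left(-42\right) \left(6 + 60\right) - -562 = \frac{1}{2} \left(-42\right) 66 + 562 = -1386 + 562 = -824$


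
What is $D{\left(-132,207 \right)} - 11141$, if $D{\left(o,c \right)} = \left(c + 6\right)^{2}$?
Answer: $34228$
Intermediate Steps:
$D{\left(o,c \right)} = \left(6 + c\right)^{2}$
$D{\left(-132,207 \right)} - 11141 = \left(6 + 207\right)^{2} - 11141 = 213^{2} - 11141 = 45369 - 11141 = 34228$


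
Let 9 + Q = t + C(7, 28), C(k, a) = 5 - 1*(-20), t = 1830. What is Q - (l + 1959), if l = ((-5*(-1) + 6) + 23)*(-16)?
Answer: 431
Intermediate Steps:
l = -544 (l = ((5 + 6) + 23)*(-16) = (11 + 23)*(-16) = 34*(-16) = -544)
C(k, a) = 25 (C(k, a) = 5 + 20 = 25)
Q = 1846 (Q = -9 + (1830 + 25) = -9 + 1855 = 1846)
Q - (l + 1959) = 1846 - (-544 + 1959) = 1846 - 1*1415 = 1846 - 1415 = 431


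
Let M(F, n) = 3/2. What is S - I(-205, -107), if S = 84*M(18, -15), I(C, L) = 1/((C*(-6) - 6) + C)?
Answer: 128393/1019 ≈ 126.00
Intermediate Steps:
M(F, n) = 3/2 (M(F, n) = 3*(½) = 3/2)
I(C, L) = 1/(-6 - 5*C) (I(C, L) = 1/((-6*C - 6) + C) = 1/((-6 - 6*C) + C) = 1/(-6 - 5*C))
S = 126 (S = 84*(3/2) = 126)
S - I(-205, -107) = 126 - (-1)/(6 + 5*(-205)) = 126 - (-1)/(6 - 1025) = 126 - (-1)/(-1019) = 126 - (-1)*(-1)/1019 = 126 - 1*1/1019 = 126 - 1/1019 = 128393/1019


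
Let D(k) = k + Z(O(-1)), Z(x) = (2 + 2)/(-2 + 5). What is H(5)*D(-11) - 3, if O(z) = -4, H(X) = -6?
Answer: 55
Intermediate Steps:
Z(x) = 4/3
D(k) = 4/3 + k (D(k) = k + 4/3 = 4/3 + k)
H(5)*D(-11) - 3 = -6*(4/3 - 11) - 3 = -6*(-29/3) - 3 = 58 - 3 = 55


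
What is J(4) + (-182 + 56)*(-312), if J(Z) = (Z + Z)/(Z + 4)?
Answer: 39313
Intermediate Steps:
J(Z) = 2*Z/(4 + Z) (J(Z) = (2*Z)/(4 + Z) = 2*Z/(4 + Z))
J(4) + (-182 + 56)*(-312) = 2*4/(4 + 4) + (-182 + 56)*(-312) = 2*4/8 - 126*(-312) = 2*4*(⅛) + 39312 = 1 + 39312 = 39313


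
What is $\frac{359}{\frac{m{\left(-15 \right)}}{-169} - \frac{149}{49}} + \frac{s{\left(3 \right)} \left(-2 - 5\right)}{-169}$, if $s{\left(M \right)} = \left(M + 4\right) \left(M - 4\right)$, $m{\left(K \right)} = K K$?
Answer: $- \frac{504190645}{6118814} \approx -82.4$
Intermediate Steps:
$m{\left(K \right)} = K^{2}$
$s{\left(M \right)} = \left(-4 + M\right) \left(4 + M\right)$ ($s{\left(M \right)} = \left(4 + M\right) \left(-4 + M\right) = \left(-4 + M\right) \left(4 + M\right)$)
$\frac{359}{\frac{m{\left(-15 \right)}}{-169} - \frac{149}{49}} + \frac{s{\left(3 \right)} \left(-2 - 5\right)}{-169} = \frac{359}{\frac{\left(-15\right)^{2}}{-169} - \frac{149}{49}} + \frac{\left(-16 + 3^{2}\right) \left(-2 - 5\right)}{-169} = \frac{359}{225 \left(- \frac{1}{169}\right) - \frac{149}{49}} + \left(-16 + 9\right) \left(-7\right) \left(- \frac{1}{169}\right) = \frac{359}{- \frac{225}{169} - \frac{149}{49}} + \left(-7\right) \left(-7\right) \left(- \frac{1}{169}\right) = \frac{359}{- \frac{36206}{8281}} + 49 \left(- \frac{1}{169}\right) = 359 \left(- \frac{8281}{36206}\right) - \frac{49}{169} = - \frac{2972879}{36206} - \frac{49}{169} = - \frac{504190645}{6118814}$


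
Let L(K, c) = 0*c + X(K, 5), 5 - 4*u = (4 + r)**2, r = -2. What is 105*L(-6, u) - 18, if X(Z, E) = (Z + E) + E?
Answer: 402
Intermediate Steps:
u = 1/4 (u = 5/4 - (4 - 2)**2/4 = 5/4 - 1/4*2**2 = 5/4 - 1/4*4 = 5/4 - 1 = 1/4 ≈ 0.25000)
X(Z, E) = Z + 2*E (X(Z, E) = (E + Z) + E = Z + 2*E)
L(K, c) = 10 + K (L(K, c) = 0*c + (K + 2*5) = 0 + (K + 10) = 0 + (10 + K) = 10 + K)
105*L(-6, u) - 18 = 105*(10 - 6) - 18 = 105*4 - 18 = 420 - 18 = 402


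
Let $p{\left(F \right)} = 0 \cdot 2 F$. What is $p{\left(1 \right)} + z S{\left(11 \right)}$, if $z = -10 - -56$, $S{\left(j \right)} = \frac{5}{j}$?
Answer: $\frac{230}{11} \approx 20.909$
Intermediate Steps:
$p{\left(F \right)} = 0$ ($p{\left(F \right)} = 0 F = 0$)
$z = 46$ ($z = -10 + 56 = 46$)
$p{\left(1 \right)} + z S{\left(11 \right)} = 0 + 46 \cdot \frac{5}{11} = 0 + \frac{230}{11} = \frac{230}{11}$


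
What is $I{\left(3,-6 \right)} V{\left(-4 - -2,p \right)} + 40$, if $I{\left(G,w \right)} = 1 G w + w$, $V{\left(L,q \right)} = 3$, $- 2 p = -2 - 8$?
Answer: $-32$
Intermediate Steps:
$p = 5$ ($p = - \frac{-2 - 8}{2} = \left(- \frac{1}{2}\right) \left(-10\right) = 5$)
$I{\left(G,w \right)} = w + G w$ ($I{\left(G,w \right)} = G w + w = w + G w$)
$I{\left(3,-6 \right)} V{\left(-4 - -2,p \right)} + 40 = - 6 \left(1 + 3\right) 3 + 40 = \left(-6\right) 4 \cdot 3 + 40 = \left(-24\right) 3 + 40 = -72 + 40 = -32$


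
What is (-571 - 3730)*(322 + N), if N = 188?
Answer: -2193510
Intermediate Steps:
(-571 - 3730)*(322 + N) = (-571 - 3730)*(322 + 188) = -4301*510 = -2193510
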